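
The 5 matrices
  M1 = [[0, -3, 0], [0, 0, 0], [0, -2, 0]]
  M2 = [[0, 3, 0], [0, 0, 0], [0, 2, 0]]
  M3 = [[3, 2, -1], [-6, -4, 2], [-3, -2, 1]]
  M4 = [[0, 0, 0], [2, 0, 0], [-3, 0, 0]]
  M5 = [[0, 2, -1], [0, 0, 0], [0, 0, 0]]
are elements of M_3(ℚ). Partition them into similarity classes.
Characteristic polynomials: χ_{M1} = x^3, χ_{M2} = x^3, χ_{M3} = x^3, χ_{M4} = x^3, χ_{M5} = x^3.

{M1, M2, M3, M4, M5}: invariant factors x, x^2.

Matrices are similar if and only if their invariant-factor lists agree; the partition into similarity classes is {M1, M2, M3, M4, M5}.

1 class: {M1, M2, M3, M4, M5}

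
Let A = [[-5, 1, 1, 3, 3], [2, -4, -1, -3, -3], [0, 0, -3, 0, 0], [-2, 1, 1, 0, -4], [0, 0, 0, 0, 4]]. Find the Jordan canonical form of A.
The characteristic polynomial is det(xI - A) = (x - 4)(x + 3)^4, so the eigenvalues are -3 (algebraic multiplicity 4), 4 (algebraic multiplicity 1).

For λ = -3: rank(A + 3I) = 2, rank((A + 3I)^2) = 1. The eigenspace has dimension 5 - 2 = 3, so there are 3 Jordan blocks; the rank sequence gives block sizes [2, 1, 1].

For λ = 4: algebraic multiplicity 1 gives one 1×1 block.

Assembling the blocks gives the Jordan form J above.

J = [[-3, 1, 0, 0, 0], [0, -3, 0, 0, 0], [0, 0, -3, 0, 0], [0, 0, 0, -3, 0], [0, 0, 0, 0, 4]]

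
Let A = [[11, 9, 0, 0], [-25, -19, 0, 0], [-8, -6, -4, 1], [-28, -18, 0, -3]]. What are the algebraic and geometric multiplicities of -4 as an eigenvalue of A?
The characteristic polynomial is (x + 3)(x + 4)^3, so the factor x + 4 appears with exponent 3: the algebraic multiplicity is 3.

rank(A + 4I) = 2, so the eigenspace has dimension 4 - 2 = 2: the geometric multiplicity is 2.

Since 2 < 3, A is not diagonalizable.

algebraic multiplicity 3, geometric multiplicity 2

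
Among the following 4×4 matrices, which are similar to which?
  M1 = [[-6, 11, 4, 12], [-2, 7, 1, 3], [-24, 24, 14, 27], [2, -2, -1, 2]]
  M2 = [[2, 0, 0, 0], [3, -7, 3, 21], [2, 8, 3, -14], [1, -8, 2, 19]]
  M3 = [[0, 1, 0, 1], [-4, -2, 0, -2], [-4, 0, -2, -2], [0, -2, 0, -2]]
Characteristic polynomials: χ_{M1} = (x - 5)^3(x - 2), χ_{M2} = (x - 5)^3(x - 2), χ_{M3} = x(x + 2)^3.

{M1, M2}: invariant factors x - 5, (x - 5)^2(x - 2).

{M3}: invariant factors x + 2, x(x + 2)^2.

Matrices are similar if and only if their invariant-factor lists agree; the partition into similarity classes is {M1, M2}, {M3}.

2 classes: {M1, M2}, {M3}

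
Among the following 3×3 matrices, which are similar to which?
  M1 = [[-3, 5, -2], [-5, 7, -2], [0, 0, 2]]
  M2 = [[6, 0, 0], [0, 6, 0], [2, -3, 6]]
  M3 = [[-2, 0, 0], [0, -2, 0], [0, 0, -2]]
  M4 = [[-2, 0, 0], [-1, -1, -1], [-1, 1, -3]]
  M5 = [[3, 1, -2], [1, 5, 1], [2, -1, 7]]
5 classes: {M1}, {M2}, {M3}, {M4}, {M5}

Characteristic polynomials: χ_{M1} = (x - 2)^3, χ_{M2} = (x - 6)^3, χ_{M3} = (x + 2)^3, χ_{M4} = (x + 2)^3, χ_{M5} = (x - 5)^3.

{M1}: invariant factors x - 2, (x - 2)^2.

{M2}: invariant factors x - 6, (x - 6)^2.

{M3}: invariant factors x + 2, x + 2, x + 2.

{M4}: invariant factors x + 2, (x + 2)^2.

{M5}: invariant factors (x - 5)^3.

Matrices are similar if and only if their invariant-factor lists agree; the partition into similarity classes is {M1}, {M2}, {M3}, {M4}, {M5}.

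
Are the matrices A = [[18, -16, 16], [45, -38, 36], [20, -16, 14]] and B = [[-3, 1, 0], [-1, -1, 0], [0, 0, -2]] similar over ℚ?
Two matrices over a field are similar if and only if they have the same invariant factors.

Both A and B have characteristic polynomial (x + 2)^3 and minimal polynomial (x + 2)^2. Computing further, both have invariant factors x + 2, (x + 2)^2. Hence A and B are similar.

Yes.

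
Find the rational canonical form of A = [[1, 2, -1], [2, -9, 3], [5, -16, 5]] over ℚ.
R = [[0, 0, 0], [1, 0, 0], [0, 1, -3]]

The invariant factors of A (the non-unit diagonal entries of the Smith normal form of xI - A over ℚ[x]) are x^2(x + 3), each dividing the next. The characteristic polynomial is their product, x^2(x + 3).

The rational canonical form is the block-diagonal matrix of companion matrices C(f_i):
R = [[0, 0, 0], [1, 0, 0], [0, 1, -3]].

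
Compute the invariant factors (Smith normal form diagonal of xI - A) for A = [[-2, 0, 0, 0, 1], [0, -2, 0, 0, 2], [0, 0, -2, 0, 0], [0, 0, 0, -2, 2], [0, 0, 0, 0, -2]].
x + 2, x + 2, x + 2, (x + 2)^2

The Jordan structure of A has elementary divisors (x + 2)^2, (x + 2), (x + 2), (x + 2). Arranging the block sizes at each eigenvalue in decreasing order and taking row products gives the invariant factors.

Invariant factors (smallest first, each dividing the next): x + 2, x + 2, x + 2, (x + 2)^2.

Check: the last factor (x + 2)^2 is the minimal polynomial, and the product (x + 2)^5 is the characteristic polynomial.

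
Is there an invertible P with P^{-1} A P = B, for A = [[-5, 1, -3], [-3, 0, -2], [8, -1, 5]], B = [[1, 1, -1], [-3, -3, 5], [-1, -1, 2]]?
Yes.

Two matrices over a field are similar if and only if they have the same invariant factors.

Both A and B have characteristic polynomial x^3 and minimal polynomial x^3. Computing further, both have invariant factors x^3. Hence A and B are similar.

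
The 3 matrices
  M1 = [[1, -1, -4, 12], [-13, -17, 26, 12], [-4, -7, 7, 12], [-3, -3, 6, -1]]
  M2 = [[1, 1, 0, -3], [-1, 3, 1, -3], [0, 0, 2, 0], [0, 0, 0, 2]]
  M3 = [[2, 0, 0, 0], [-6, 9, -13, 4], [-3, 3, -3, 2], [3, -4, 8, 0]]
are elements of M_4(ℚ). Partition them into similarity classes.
Characteristic polynomials: χ_{M1} = (x + 1)^2(x + 4)^2, χ_{M2} = (x - 2)^4, χ_{M3} = (x - 2)^4.

{M1}: invariant factors x + 1, (x + 1)(x + 4)^2.

{M2, M3}: invariant factors x - 2, (x - 2)^3.

Matrices are similar if and only if their invariant-factor lists agree; the partition into similarity classes is {M1}, {M2, M3}.

2 classes: {M1}, {M2, M3}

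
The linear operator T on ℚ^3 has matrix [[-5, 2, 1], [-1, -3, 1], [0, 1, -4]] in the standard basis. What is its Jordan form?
J = [[-4, 1, 0], [0, -4, 1], [0, 0, -4]]

The characteristic polynomial is det(xI - A) = (x + 4)^3, so the eigenvalues are -4 (algebraic multiplicity 3).

For λ = -4: rank(A + 4I) = 2, rank((A + 4I)^2) = 1, rank((A + 4I)^3) = 0. The eigenspace has dimension 3 - 2 = 1, so there is 1 Jordan block; the rank sequence gives block sizes [3].

Assembling the blocks gives the Jordan form J above.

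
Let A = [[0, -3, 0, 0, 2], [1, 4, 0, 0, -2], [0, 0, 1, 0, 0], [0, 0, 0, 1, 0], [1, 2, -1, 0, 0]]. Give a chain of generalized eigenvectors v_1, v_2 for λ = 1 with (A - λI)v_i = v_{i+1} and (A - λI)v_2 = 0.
We seek v_1 ∈ ker((A - I)^2) \ ker(A - I), then set v_{i+1} = (A - I) v_i.

One such chain is v_1 = [[-1, 2, 0, 0, 2]]^T, v_2 = [[-1, 1, 0, 0, 1]]^T. Check: (A - I) v_2 = [[0, 0, 0, 0, 0]]^T = 0.

v_1 = [[-1, 2, 0, 0, 2]]^T, v_2 = [[-1, 1, 0, 0, 1]]^T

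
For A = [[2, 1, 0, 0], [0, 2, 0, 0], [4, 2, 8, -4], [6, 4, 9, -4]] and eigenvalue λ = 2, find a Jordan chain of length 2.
We seek v_1 ∈ ker((A - 2I)^2) \ ker(A - 2I), then set v_{i+1} = (A - 2I) v_i.

One such chain is v_1 = [[-2, 1, -9, -16]]^T, v_2 = [[1, 0, 4, 7]]^T. Check: (A - 2I) v_2 = [[0, 0, 0, 0]]^T = 0.

v_1 = [[-2, 1, -9, -16]]^T, v_2 = [[1, 0, 4, 7]]^T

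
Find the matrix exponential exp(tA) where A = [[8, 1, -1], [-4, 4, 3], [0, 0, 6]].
A has Jordan form J = [[6, 1, 0], [0, 6, 1], [0, 0, 6]] with A = PJP^{-1}, so e^{tA} = P e^{tJ} P^{-1}.

For a Jordan block J_k(λ), e^{tJ_k(λ)} = e^{λt} · (I + tN + t^2 N^2/2! + ... + t^{k-1} N^{k-1}/(k-1)!) where N is the nilpotent superdiagonal part.

Assembling the blocks and conjugating back gives the entries of e^{tA} as shown above.

e^{tA} = [[(2*t + 1)*e^{6*t}, t*e^{6*t}, t*(t - 2)*e^{6*t}/2], [-4*t*e^{6*t}, (1 - 2*t)*e^{6*t}, t*(3 - t)*e^{6*t}], [0, 0, e^{6*t}]]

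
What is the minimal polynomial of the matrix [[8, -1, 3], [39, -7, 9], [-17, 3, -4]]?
m_A(x) = (x + 1)^3

The characteristic polynomial factors as (x + 1)^3. The minimal polynomial is ∏(x - λ)^{k_λ} where k_λ is the size of the largest Jordan block at λ.

For λ = -1: rank(A + I) = 2, and the largest Jordan block has size 3 (the smallest k with rank((A + I)^k) = rank((A + I)^(k+1))).

So m_A(x) = (x + 1)^3.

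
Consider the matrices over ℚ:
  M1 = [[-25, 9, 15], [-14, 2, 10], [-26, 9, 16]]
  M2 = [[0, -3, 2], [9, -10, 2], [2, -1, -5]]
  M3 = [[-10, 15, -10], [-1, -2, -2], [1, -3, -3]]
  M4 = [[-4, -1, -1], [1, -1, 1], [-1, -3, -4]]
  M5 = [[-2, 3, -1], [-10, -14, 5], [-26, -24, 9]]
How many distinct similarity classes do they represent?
4 classes: {M1, M5}, {M2}, {M3}, {M4}

Characteristic polynomials: χ_{M1} = (x - 1)(x + 4)^2, χ_{M2} = (x + 5)^3, χ_{M3} = (x + 5)^3, χ_{M4} = (x + 3)^3, χ_{M5} = (x - 1)(x + 4)^2.

{M1, M5}: invariant factors (x - 1)(x + 4)^2.

{M2}: invariant factors (x + 5)^3.

{M3}: invariant factors x + 5, (x + 5)^2.

{M4}: invariant factors (x + 3)^3.

Matrices are similar if and only if their invariant-factor lists agree; the partition into similarity classes is {M1, M5}, {M2}, {M3}, {M4}.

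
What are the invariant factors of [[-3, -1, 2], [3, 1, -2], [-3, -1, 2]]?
The Jordan structure of A has elementary divisors x^2, x. Arranging the block sizes at each eigenvalue in decreasing order and taking row products gives the invariant factors.

Invariant factors (smallest first, each dividing the next): x, x^2.

Check: the last factor x^2 is the minimal polynomial, and the product x^3 is the characteristic polynomial.

x, x^2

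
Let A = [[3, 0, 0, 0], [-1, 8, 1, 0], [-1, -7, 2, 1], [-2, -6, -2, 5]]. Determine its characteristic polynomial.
χ_A(x) = (x - 5)^3(x - 3)

xI - A = [[x - 3, 0, 0, 0], [1, x - 8, -1, 0], [1, 7, x - 2, -1], [2, 6, 2, x - 5]].

Expanding det(xI - A) along the first row:
det(xI - A) = + (x - 3)·det([[x - 8, -1, 0], [7, x - 2, -1], [6, 2, x - 5]]) - (0)·det([[1, -1, 0], [1, x - 2, -1], [2, 2, x - 5]]) + (0)·det([[1, x - 8, 0], [1, 7, -1], [2, 6, x - 5]]) - (0)·det([[1, x - 8, -1], [1, 7, x - 2], [2, 6, 2]]).

Evaluating gives χ_A(x) = x^4 - 18x^3 + 120x^2 - 350x + 375 = (x - 5)^3(x - 3).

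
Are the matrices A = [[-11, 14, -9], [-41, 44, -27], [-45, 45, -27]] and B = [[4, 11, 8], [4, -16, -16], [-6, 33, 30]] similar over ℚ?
No.

trace(A) = 6 but trace(B) = 18. The trace is a similarity invariant, so A and B are not similar.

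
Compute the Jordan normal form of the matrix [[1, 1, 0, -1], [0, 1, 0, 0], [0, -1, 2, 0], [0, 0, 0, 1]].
J = [[1, 1, 0, 0], [0, 1, 0, 0], [0, 0, 1, 0], [0, 0, 0, 2]]

The characteristic polynomial is det(xI - A) = (x - 2)(x - 1)^3, so the eigenvalues are 1 (algebraic multiplicity 3), 2 (algebraic multiplicity 1).

For λ = 1: rank(A - I) = 2, rank((A - I)^2) = 1. The eigenspace has dimension 4 - 2 = 2, so there are 2 Jordan blocks; the rank sequence gives block sizes [2, 1].

For λ = 2: algebraic multiplicity 1 gives one 1×1 block.

Assembling the blocks gives the Jordan form J above.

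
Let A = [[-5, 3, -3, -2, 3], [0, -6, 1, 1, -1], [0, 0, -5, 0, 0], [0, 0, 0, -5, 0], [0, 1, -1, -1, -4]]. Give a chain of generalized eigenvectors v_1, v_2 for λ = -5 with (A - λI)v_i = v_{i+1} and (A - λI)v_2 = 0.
v_1 = [[0, 0, 0, 1, 1]]^T, v_2 = [[1, 0, 0, 0, 0]]^T

We seek v_1 ∈ ker((A + 5I)^2) \ ker(A + 5I), then set v_{i+1} = (A + 5I) v_i.

One such chain is v_1 = [[0, 0, 0, 1, 1]]^T, v_2 = [[1, 0, 0, 0, 0]]^T. Check: (A + 5I) v_2 = [[0, 0, 0, 0, 0]]^T = 0.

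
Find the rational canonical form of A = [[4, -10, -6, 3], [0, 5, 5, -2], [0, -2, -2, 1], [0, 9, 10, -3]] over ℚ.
R = [[0, 0, 0, 4], [1, 0, 0, -5], [0, 1, 0, 1], [0, 0, 1, 4]]

The invariant factors of A (the non-unit diagonal entries of the Smith normal form of xI - A over ℚ[x]) are (x - 4)(x^3 - x + 1), each dividing the next. The characteristic polynomial is their product, (x - 4)(x^3 - x + 1).

The rational canonical form is the block-diagonal matrix of companion matrices C(f_i):
R = [[0, 0, 0, 4], [1, 0, 0, -5], [0, 1, 0, 1], [0, 0, 1, 4]].

Note the characteristic polynomial does not split into linear factors over ℚ, so A has no Jordan form over ℚ; the rational canonical form exists over any field.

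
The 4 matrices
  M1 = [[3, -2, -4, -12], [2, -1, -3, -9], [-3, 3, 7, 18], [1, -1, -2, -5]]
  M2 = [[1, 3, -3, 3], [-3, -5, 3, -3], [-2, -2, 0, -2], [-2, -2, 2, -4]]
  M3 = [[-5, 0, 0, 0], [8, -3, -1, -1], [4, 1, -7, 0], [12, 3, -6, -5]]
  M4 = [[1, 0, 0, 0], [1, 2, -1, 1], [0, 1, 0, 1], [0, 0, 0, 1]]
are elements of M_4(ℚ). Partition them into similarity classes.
3 classes: {M1, M4}, {M2}, {M3}

Characteristic polynomials: χ_{M1} = (x - 1)^4, χ_{M2} = (x + 2)^4, χ_{M3} = (x + 5)^4, χ_{M4} = (x - 1)^4.

{M1, M4}: invariant factors x - 1, (x - 1)^3.

{M2}: invariant factors x + 2, x + 2, (x + 2)^2.

{M3}: invariant factors x + 5, (x + 5)^3.

Matrices are similar if and only if their invariant-factor lists agree; the partition into similarity classes is {M1, M4}, {M2}, {M3}.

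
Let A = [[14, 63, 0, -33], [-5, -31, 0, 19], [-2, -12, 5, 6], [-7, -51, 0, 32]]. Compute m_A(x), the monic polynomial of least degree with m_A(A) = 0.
The characteristic polynomial factors as (x - 5)^4. The minimal polynomial is ∏(x - λ)^{k_λ} where k_λ is the size of the largest Jordan block at λ.

For λ = 5: rank(A - 5I) = 2, and the largest Jordan block has size 3 (the smallest k with rank((A - 5I)^k) = rank((A - 5I)^(k+1))).

So m_A(x) = (x - 5)^3.

m_A(x) = (x - 5)^3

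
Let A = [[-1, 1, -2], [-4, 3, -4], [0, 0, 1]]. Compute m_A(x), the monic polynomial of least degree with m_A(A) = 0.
m_A(x) = (x - 1)^2

The characteristic polynomial factors as (x - 1)^3. The minimal polynomial is ∏(x - λ)^{k_λ} where k_λ is the size of the largest Jordan block at λ.

For λ = 1: rank(A - I) = 1, and the largest Jordan block has size 2 (the smallest k with rank((A - I)^k) = rank((A - I)^(k+1))).

So m_A(x) = (x - 1)^2.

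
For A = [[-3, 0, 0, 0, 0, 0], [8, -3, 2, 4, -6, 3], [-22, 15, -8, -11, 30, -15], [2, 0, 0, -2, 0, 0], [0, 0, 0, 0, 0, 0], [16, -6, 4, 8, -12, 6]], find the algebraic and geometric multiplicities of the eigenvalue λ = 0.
algebraic multiplicity 2, geometric multiplicity 2

The characteristic polynomial is x^2(x + 2)^2(x + 3)^2, so the factor x appears with exponent 2: the algebraic multiplicity is 2.

rank(A) = 4, so the eigenspace has dimension 6 - 4 = 2: the geometric multiplicity is 2.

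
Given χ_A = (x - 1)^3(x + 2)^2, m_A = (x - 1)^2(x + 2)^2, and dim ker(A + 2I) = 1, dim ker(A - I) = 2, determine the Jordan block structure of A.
λ = -2: algebraic multiplicity 2 (exponent in χ_A), largest block size 2 (exponent in m_A), 1 block (geometric multiplicity). This forces block sizes [2].
λ = 1: algebraic multiplicity 3 (exponent in χ_A), largest block size 2 (exponent in m_A), 2 blocks (geometric multiplicity). These force block sizes [2, 1].

Jordan blocks: (-2, 2), (1, 2), (1, 1)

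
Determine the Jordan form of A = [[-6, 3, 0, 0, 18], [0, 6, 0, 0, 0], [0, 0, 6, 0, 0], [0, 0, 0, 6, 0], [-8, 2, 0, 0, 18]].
The characteristic polynomial is det(xI - A) = (x - 6)^5, so the eigenvalues are 6 (algebraic multiplicity 5).

For λ = 6: rank(A - 6I) = 1, rank((A - 6I)^2) = 0. The eigenspace has dimension 5 - 1 = 4, so there are 4 Jordan blocks; the rank sequence gives block sizes [2, 1, 1, 1].

Assembling the blocks gives the Jordan form J above.

J = [[6, 1, 0, 0, 0], [0, 6, 0, 0, 0], [0, 0, 6, 0, 0], [0, 0, 0, 6, 0], [0, 0, 0, 0, 6]]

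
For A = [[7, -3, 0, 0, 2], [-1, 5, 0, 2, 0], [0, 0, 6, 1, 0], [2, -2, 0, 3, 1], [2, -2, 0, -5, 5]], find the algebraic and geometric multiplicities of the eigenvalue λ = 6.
The characteristic polynomial is (x - 6)^3(x - 4)^2, so the factor x - 6 appears with exponent 3: the algebraic multiplicity is 3.

rank(A - 6I) = 4, so the eigenspace has dimension 5 - 4 = 1: the geometric multiplicity is 1.

Since 1 < 3, A is not diagonalizable.

algebraic multiplicity 3, geometric multiplicity 1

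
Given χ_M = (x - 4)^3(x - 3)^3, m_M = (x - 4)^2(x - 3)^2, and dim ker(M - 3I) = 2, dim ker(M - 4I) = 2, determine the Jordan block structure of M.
Jordan blocks: (3, 2), (3, 1), (4, 2), (4, 1)

λ = 3: algebraic multiplicity 3 (exponent in χ_M), largest block size 2 (exponent in m_M), 2 blocks (geometric multiplicity). These force block sizes [2, 1].
λ = 4: algebraic multiplicity 3 (exponent in χ_M), largest block size 2 (exponent in m_M), 2 blocks (geometric multiplicity). These force block sizes [2, 1].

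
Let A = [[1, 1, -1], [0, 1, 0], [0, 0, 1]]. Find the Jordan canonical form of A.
J = [[1, 1, 0], [0, 1, 0], [0, 0, 1]]

The characteristic polynomial is det(xI - A) = (x - 1)^3, so the eigenvalues are 1 (algebraic multiplicity 3).

For λ = 1: rank(A - I) = 1, rank((A - I)^2) = 0. The eigenspace has dimension 3 - 1 = 2, so there are 2 Jordan blocks; the rank sequence gives block sizes [2, 1].

Assembling the blocks gives the Jordan form J above.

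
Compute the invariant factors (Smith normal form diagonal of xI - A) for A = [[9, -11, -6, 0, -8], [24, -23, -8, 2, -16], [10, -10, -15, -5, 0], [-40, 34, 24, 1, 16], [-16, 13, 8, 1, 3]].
The Jordan structure of A has elementary divisors (x + 5)^2, (x + 5)^2, (x + 5). Arranging the block sizes at each eigenvalue in decreasing order and taking row products gives the invariant factors.

Invariant factors (smallest first, each dividing the next): x + 5, (x + 5)^2, (x + 5)^2.

Check: the last factor (x + 5)^2 is the minimal polynomial, and the product (x + 5)^5 is the characteristic polynomial.

x + 5, (x + 5)^2, (x + 5)^2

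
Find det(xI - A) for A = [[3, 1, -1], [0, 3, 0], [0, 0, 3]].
χ_A(x) = (x - 3)^3

xI - A = [[x - 3, -1, 1], [0, x - 3, 0], [0, 0, x - 3]].

Expanding det(xI - A) along the first row:
det(xI - A) = + (x - 3)·det([[x - 3, 0], [0, x - 3]]) - (-1)·det([[0, 0], [0, x - 3]]) + (1)·det([[0, x - 3], [0, 0]]).

Evaluating gives χ_A(x) = x^3 - 9x^2 + 27x - 27 = (x - 3)^3.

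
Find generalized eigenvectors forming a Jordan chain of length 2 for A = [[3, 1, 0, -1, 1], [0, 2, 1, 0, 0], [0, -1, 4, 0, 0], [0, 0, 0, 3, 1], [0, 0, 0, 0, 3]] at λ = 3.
v_1 = [[-1, -1, 0, 0, 1]]^T, v_2 = [[0, 1, 1, 1, 0]]^T

We seek v_1 ∈ ker((A - 3I)^2) \ ker(A - 3I), then set v_{i+1} = (A - 3I) v_i.

One such chain is v_1 = [[-1, -1, 0, 0, 1]]^T, v_2 = [[0, 1, 1, 1, 0]]^T. Check: (A - 3I) v_2 = [[0, 0, 0, 0, 0]]^T = 0.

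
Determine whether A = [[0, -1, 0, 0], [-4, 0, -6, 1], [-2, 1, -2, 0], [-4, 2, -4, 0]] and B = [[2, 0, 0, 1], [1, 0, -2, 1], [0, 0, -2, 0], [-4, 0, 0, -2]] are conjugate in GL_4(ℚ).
Yes.

Two matrices over a field are similar if and only if they have the same invariant factors.

Both A and B have characteristic polynomial x^3(x + 2) and minimal polynomial x^3(x + 2). Computing further, both have invariant factors x^3(x + 2). Hence A and B are similar.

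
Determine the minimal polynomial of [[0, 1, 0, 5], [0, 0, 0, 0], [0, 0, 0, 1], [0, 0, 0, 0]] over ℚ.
The characteristic polynomial factors as x^4. The minimal polynomial is ∏(x - λ)^{k_λ} where k_λ is the size of the largest Jordan block at λ.

For λ = 0: rank(A) = 2, and the largest Jordan block has size 2 (the smallest k with rank(A^k) = rank(A^(k+1))).

So m_A(x) = x^2.

m_A(x) = x^2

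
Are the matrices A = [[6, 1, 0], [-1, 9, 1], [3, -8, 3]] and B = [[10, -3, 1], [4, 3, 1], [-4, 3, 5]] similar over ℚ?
Both have characteristic polynomial (x - 6)^3, but the minimal polynomial of A is (x - 6)^3 while the minimal polynomial of B is (x - 6)^2. The minimal polynomial is a similarity invariant, so A and B are not similar.

No.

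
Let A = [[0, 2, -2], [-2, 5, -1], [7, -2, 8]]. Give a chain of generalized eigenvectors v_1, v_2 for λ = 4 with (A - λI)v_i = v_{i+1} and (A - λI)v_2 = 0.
v_1 = [[1, 1, -2]]^T, v_2 = [[2, 1, -3]]^T

We seek v_1 ∈ ker((A - 4I)^2) \ ker(A - 4I), then set v_{i+1} = (A - 4I) v_i.

One such chain is v_1 = [[1, 1, -2]]^T, v_2 = [[2, 1, -3]]^T. Check: (A - 4I) v_2 = [[0, 0, 0]]^T = 0.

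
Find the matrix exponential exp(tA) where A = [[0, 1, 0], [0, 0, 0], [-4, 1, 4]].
e^{tA} = [[1, t, 0], [0, 1, 0], [1 - e^{4*t}, t, e^{4*t}]]

A has Jordan form J = [[0, 1, 0], [0, 0, 0], [0, 0, 4]] with A = PJP^{-1}, so e^{tA} = P e^{tJ} P^{-1}.

For a Jordan block J_k(λ), e^{tJ_k(λ)} = e^{λt} · (I + tN + t^2 N^2/2! + ... + t^{k-1} N^{k-1}/(k-1)!) where N is the nilpotent superdiagonal part.

Assembling the blocks and conjugating back gives the entries of e^{tA} as shown above.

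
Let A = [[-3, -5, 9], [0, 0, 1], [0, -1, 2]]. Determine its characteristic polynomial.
χ_A(x) = (x - 1)^2(x + 3)

xI - A = [[x + 3, 5, -9], [0, x, -1], [0, 1, x - 2]].

Expanding det(xI - A) along the first row:
det(xI - A) = + (x + 3)·det([[x, -1], [1, x - 2]]) - (5)·det([[0, -1], [0, x - 2]]) + (-9)·det([[0, x], [0, 1]]).

Evaluating gives χ_A(x) = x^3 + x^2 - 5x + 3 = (x - 1)^2(x + 3).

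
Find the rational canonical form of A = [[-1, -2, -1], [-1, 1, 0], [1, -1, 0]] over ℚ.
R = [[0, 0, 0], [1, 0, 2], [0, 1, 0]]

The invariant factors of A (the non-unit diagonal entries of the Smith normal form of xI - A over ℚ[x]) are x(x^2 - 2), each dividing the next. The characteristic polynomial is their product, x(x^2 - 2).

The rational canonical form is the block-diagonal matrix of companion matrices C(f_i):
R = [[0, 0, 0], [1, 0, 2], [0, 1, 0]].

Note the characteristic polynomial does not split into linear factors over ℚ, so A has no Jordan form over ℚ; the rational canonical form exists over any field.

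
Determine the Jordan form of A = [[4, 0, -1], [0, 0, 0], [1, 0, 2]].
The characteristic polynomial is det(xI - A) = x(x - 3)^2, so the eigenvalues are 0 (algebraic multiplicity 1), 3 (algebraic multiplicity 2).

For λ = 0: algebraic multiplicity 1 gives one 1×1 block.

For λ = 3: rank(A - 3I) = 2, rank((A - 3I)^2) = 1. The eigenspace has dimension 3 - 2 = 1, so there is 1 Jordan block; the rank sequence gives block sizes [2].

Assembling the blocks gives the Jordan form J above.

J = [[0, 0, 0], [0, 3, 1], [0, 0, 3]]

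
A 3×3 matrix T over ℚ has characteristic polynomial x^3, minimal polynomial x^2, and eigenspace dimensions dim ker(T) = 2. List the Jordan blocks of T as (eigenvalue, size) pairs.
Jordan blocks: (0, 2), (0, 1)

λ = 0: algebraic multiplicity 3 (exponent in χ_T), largest block size 2 (exponent in m_T), 2 blocks (geometric multiplicity). These force block sizes [2, 1].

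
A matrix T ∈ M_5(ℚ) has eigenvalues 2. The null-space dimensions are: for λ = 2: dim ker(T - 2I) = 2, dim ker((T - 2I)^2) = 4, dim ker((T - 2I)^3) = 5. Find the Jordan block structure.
Jordan blocks: (2, 3), (2, 2)

λ = 2: successive nullity increments [2, 2, 1] count blocks of size ≥ k; block sizes are [3, 2].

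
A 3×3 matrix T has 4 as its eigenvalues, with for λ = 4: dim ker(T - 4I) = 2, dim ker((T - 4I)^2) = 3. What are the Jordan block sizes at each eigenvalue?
λ = 4: successive nullity increments [2, 1] count blocks of size ≥ k; block sizes are [2, 1].

Jordan blocks: (4, 2), (4, 1)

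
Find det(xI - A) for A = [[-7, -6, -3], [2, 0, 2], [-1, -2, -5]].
xI - A = [[x + 7, 6, 3], [-2, x, -2], [1, 2, x + 5]].

Expanding det(xI - A) along the first row:
det(xI - A) = + (x + 7)·det([[x, -2], [2, x + 5]]) - (6)·det([[-2, -2], [1, x + 5]]) + (3)·det([[-2, x], [1, 2]]).

Evaluating gives χ_A(x) = x^3 + 12x^2 + 48x + 64 = (x + 4)^3.

χ_A(x) = (x + 4)^3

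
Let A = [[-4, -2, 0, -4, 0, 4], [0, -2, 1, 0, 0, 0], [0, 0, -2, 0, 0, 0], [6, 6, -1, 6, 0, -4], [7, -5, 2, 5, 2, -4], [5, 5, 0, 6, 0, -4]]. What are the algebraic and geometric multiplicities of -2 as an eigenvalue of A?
The characteristic polynomial is (x - 2)^2(x + 2)^4, so the factor x + 2 appears with exponent 4: the algebraic multiplicity is 4.

rank(A + 2I) = 4, so the eigenspace has dimension 6 - 4 = 2: the geometric multiplicity is 2.

Since 2 < 4, A is not diagonalizable.

algebraic multiplicity 4, geometric multiplicity 2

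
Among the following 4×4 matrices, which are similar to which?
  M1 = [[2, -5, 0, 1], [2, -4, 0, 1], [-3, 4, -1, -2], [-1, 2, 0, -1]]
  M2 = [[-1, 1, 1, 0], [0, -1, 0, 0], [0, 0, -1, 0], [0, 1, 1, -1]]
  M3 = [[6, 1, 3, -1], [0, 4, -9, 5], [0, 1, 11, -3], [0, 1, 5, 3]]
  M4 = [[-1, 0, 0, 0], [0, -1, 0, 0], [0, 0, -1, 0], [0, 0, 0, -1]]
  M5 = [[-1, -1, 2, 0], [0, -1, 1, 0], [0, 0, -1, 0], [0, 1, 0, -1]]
4 classes: {M1, M5}, {M2}, {M3}, {M4}

Characteristic polynomials: χ_{M1} = (x + 1)^4, χ_{M2} = (x + 1)^4, χ_{M3} = (x - 6)^4, χ_{M4} = (x + 1)^4, χ_{M5} = (x + 1)^4.

{M1, M5}: invariant factors x + 1, (x + 1)^3.

{M2}: invariant factors x + 1, x + 1, (x + 1)^2.

{M3}: invariant factors x - 6, (x - 6)^3.

{M4}: invariant factors x + 1, x + 1, x + 1, x + 1.

Matrices are similar if and only if their invariant-factor lists agree; the partition into similarity classes is {M1, M5}, {M2}, {M3}, {M4}.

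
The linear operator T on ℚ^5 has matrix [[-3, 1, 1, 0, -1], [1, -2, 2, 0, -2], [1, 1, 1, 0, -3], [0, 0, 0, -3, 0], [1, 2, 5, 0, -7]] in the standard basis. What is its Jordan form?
J = [[-3, 1, 0, 0, 0], [0, -3, 1, 0, 0], [0, 0, -3, 0, 0], [0, 0, 0, -3, 0], [0, 0, 0, 0, -2]]

The characteristic polynomial is det(xI - A) = (x + 2)(x + 3)^4, so the eigenvalues are -3 (algebraic multiplicity 4), -2 (algebraic multiplicity 1).

For λ = -3: rank(A + 3I) = 3, rank((A + 3I)^2) = 2, rank((A + 3I)^3) = 1. The eigenspace has dimension 5 - 3 = 2, so there are 2 Jordan blocks; the rank sequence gives block sizes [3, 1].

For λ = -2: algebraic multiplicity 1 gives one 1×1 block.

Assembling the blocks gives the Jordan form J above.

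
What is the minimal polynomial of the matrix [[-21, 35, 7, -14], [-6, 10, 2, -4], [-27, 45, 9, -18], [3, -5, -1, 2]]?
m_A(x) = x^2

The characteristic polynomial factors as x^4. The minimal polynomial is ∏(x - λ)^{k_λ} where k_λ is the size of the largest Jordan block at λ.

For λ = 0: rank(A) = 1, and the largest Jordan block has size 2 (the smallest k with rank(A^k) = rank(A^(k+1))).

So m_A(x) = x^2.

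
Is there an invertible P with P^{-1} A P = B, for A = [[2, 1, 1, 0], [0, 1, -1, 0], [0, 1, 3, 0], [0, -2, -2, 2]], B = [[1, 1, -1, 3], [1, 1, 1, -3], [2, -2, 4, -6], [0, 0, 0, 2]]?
Two matrices over a field are similar if and only if they have the same invariant factors.

Both A and B have characteristic polynomial (x - 2)^4 and minimal polynomial (x - 2)^2. Computing further, both have invariant factors x - 2, x - 2, (x - 2)^2. Hence A and B are similar.

Yes.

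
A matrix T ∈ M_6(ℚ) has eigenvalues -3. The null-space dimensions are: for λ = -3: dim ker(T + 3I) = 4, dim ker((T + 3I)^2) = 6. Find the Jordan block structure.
λ = -3: successive nullity increments [4, 2] count blocks of size ≥ k; block sizes are [2, 2, 1, 1].

Jordan blocks: (-3, 2), (-3, 2), (-3, 1), (-3, 1)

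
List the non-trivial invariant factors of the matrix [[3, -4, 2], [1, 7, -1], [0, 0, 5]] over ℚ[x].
x - 5, (x - 5)^2

The Jordan structure of A has elementary divisors (x - 5)^2, (x - 5). Arranging the block sizes at each eigenvalue in decreasing order and taking row products gives the invariant factors.

Invariant factors (smallest first, each dividing the next): x - 5, (x - 5)^2.

Check: the last factor (x - 5)^2 is the minimal polynomial, and the product (x - 5)^3 is the characteristic polynomial.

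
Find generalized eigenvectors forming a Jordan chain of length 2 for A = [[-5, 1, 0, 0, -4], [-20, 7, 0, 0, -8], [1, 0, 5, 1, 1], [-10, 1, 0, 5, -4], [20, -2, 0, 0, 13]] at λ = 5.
We seek v_1 ∈ ker((A - 5I)^2) \ ker(A - 5I), then set v_{i+1} = (A - 5I) v_i.

One such chain is v_1 = [[0, 1, 0, 0, 0]]^T, v_2 = [[1, 2, 0, 1, -2]]^T. Check: (A - 5I) v_2 = [[0, 0, 0, 0, 0]]^T = 0.

v_1 = [[0, 1, 0, 0, 0]]^T, v_2 = [[1, 2, 0, 1, -2]]^T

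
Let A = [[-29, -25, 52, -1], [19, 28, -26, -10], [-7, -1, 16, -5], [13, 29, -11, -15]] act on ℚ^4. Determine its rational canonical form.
R = [[0, 0, 0, -16], [1, 0, 0, 0], [0, 1, 0, -8], [0, 0, 1, 0]]

The invariant factors of A (the non-unit diagonal entries of the Smith normal form of xI - A over ℚ[x]) are (x^2 + 4)^2, each dividing the next. The characteristic polynomial is their product, (x^2 + 4)^2.

The rational canonical form is the block-diagonal matrix of companion matrices C(f_i):
R = [[0, 0, 0, -16], [1, 0, 0, 0], [0, 1, 0, -8], [0, 0, 1, 0]].

Note the characteristic polynomial does not split into linear factors over ℚ, so A has no Jordan form over ℚ; the rational canonical form exists over any field.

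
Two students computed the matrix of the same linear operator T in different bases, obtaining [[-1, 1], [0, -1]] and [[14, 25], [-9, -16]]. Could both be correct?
Yes.

Two matrices over a field are similar if and only if they have the same invariant factors.

Both A and B have characteristic polynomial (x + 1)^2 and minimal polynomial (x + 1)^2. Computing further, both have invariant factors (x + 1)^2. Hence A and B are similar.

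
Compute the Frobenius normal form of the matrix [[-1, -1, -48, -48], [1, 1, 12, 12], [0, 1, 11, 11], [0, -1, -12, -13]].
R = [[0, 0, 0, -36], [1, 0, 0, 12], [0, 1, 0, 11], [0, 0, 1, -2]]

The invariant factors of A (the non-unit diagonal entries of the Smith normal form of xI - A over ℚ[x]) are (x - 2)^2(x + 3)^2, each dividing the next. The characteristic polynomial is their product, (x - 2)^2(x + 3)^2.

The rational canonical form is the block-diagonal matrix of companion matrices C(f_i):
R = [[0, 0, 0, -36], [1, 0, 0, 12], [0, 1, 0, 11], [0, 0, 1, -2]].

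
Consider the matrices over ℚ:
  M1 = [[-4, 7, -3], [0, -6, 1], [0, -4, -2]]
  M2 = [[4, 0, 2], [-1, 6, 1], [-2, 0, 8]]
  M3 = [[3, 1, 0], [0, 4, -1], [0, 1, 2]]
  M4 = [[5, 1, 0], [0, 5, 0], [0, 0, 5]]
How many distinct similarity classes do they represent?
4 classes: {M1}, {M2}, {M3}, {M4}

Characteristic polynomials: χ_{M1} = (x + 4)^3, χ_{M2} = (x - 6)^3, χ_{M3} = (x - 3)^3, χ_{M4} = (x - 5)^3.

{M1}: invariant factors (x + 4)^3.

{M2}: invariant factors x - 6, (x - 6)^2.

{M3}: invariant factors (x - 3)^3.

{M4}: invariant factors x - 5, (x - 5)^2.

Matrices are similar if and only if their invariant-factor lists agree; the partition into similarity classes is {M1}, {M2}, {M3}, {M4}.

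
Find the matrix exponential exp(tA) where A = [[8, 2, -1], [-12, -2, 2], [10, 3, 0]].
A has Jordan form J = [[2, 1, 0], [0, 2, 1], [0, 0, 2]] with A = PJP^{-1}, so e^{tA} = P e^{tJ} P^{-1}.

For a Jordan block J_k(λ), e^{tJ_k(λ)} = e^{λt} · (I + tN + t^2 N^2/2! + ... + t^{k-1} N^{k-1}/(k-1)!) where N is the nilpotent superdiagonal part.

Assembling the blocks and conjugating back gives the entries of e^{tA} as shown above.

e^{tA} = [[(t^2 + 6*t + 1)*e^{2*t}, t*(t + 4)*e^{2*t}/2, -t*e^{2*t}], [2*t*(-t - 6)*e^{2*t}, (-t^2 - 4*t + 1)*e^{2*t}, 2*t*e^{2*t}], [2*t*(t + 5)*e^{2*t}, t*(t + 3)*e^{2*t}, (1 - 2*t)*e^{2*t}]]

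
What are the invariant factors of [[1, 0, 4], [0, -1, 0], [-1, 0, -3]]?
x + 1, (x + 1)^2

The Jordan structure of A has elementary divisors (x + 1)^2, (x + 1). Arranging the block sizes at each eigenvalue in decreasing order and taking row products gives the invariant factors.

Invariant factors (smallest first, each dividing the next): x + 1, (x + 1)^2.

Check: the last factor (x + 1)^2 is the minimal polynomial, and the product (x + 1)^3 is the characteristic polynomial.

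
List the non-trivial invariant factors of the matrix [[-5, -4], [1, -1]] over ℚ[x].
The Jordan structure of A has elementary divisors (x + 3)^2. Arranging the block sizes at each eigenvalue in decreasing order and taking row products gives the invariant factors.

Invariant factors (smallest first, each dividing the next): (x + 3)^2.

Check: the last factor (x + 3)^2 is the minimal polynomial, and the product (x + 3)^2 is the characteristic polynomial.

(x + 3)^2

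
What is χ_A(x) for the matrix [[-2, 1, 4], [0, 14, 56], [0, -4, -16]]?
χ_A(x) = x(x + 2)^2

xI - A = [[x + 2, -1, -4], [0, x - 14, -56], [0, 4, x + 16]].

Expanding det(xI - A) along the first row:
det(xI - A) = + (x + 2)·det([[x - 14, -56], [4, x + 16]]) - (-1)·det([[0, -56], [0, x + 16]]) + (-4)·det([[0, x - 14], [0, 4]]).

Evaluating gives χ_A(x) = x^3 + 4x^2 + 4x = x(x + 2)^2.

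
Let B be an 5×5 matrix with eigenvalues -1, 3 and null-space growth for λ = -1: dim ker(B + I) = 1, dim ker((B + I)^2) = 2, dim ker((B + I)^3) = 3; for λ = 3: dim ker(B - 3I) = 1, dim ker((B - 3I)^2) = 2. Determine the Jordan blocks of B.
λ = -1: successive nullity increments [1, 1, 1] count blocks of size ≥ k; block sizes are [3].
λ = 3: successive nullity increments [1, 1] count blocks of size ≥ k; block sizes are [2].

Jordan blocks: (-1, 3), (3, 2)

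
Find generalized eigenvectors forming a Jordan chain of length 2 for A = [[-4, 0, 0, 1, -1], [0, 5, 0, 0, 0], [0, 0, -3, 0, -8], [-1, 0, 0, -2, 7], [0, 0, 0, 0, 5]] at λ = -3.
We seek v_1 ∈ ker((A + 3I)^2) \ ker(A + 3I), then set v_{i+1} = (A + 3I) v_i.

One such chain is v_1 = [[0, 0, 0, 1, 0]]^T, v_2 = [[1, 0, 0, 1, 0]]^T. Check: (A + 3I) v_2 = [[0, 0, 0, 0, 0]]^T = 0.

v_1 = [[0, 0, 0, 1, 0]]^T, v_2 = [[1, 0, 0, 1, 0]]^T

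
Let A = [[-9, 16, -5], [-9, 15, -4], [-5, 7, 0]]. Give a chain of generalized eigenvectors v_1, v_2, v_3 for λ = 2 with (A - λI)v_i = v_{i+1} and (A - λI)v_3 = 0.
We seek v_1 ∈ ker((A - 2I)^3) \ ker((A - 2I)^2), then set v_{i+1} = (A - 2I) v_i.

One such chain is v_1 = [[-4, -3, 0]]^T, v_2 = [[-4, -3, -1]]^T, v_3 = [[1, 1, 1]]^T. Check: (A - 2I) v_3 = [[0, 0, 0]]^T = 0.

v_1 = [[-4, -3, 0]]^T, v_2 = [[-4, -3, -1]]^T, v_3 = [[1, 1, 1]]^T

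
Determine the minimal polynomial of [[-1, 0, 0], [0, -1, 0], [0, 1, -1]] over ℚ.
The characteristic polynomial factors as (x + 1)^3. The minimal polynomial is ∏(x - λ)^{k_λ} where k_λ is the size of the largest Jordan block at λ.

For λ = -1: rank(A + I) = 1, and the largest Jordan block has size 2 (the smallest k with rank((A + I)^k) = rank((A + I)^(k+1))).

So m_A(x) = (x + 1)^2.

m_A(x) = (x + 1)^2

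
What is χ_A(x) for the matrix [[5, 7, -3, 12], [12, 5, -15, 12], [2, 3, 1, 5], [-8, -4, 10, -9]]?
χ_A(x) = (x - 2)^2(x + 1)^2

xI - A = [[x - 5, -7, 3, -12], [-12, x - 5, 15, -12], [-2, -3, x - 1, -5], [8, 4, -10, x + 9]].

Expanding det(xI - A) along the first row:
det(xI - A) = + (x - 5)·det([[x - 5, 15, -12], [-3, x - 1, -5], [4, -10, x + 9]]) - (-7)·det([[-12, 15, -12], [-2, x - 1, -5], [8, -10, x + 9]]) + (3)·det([[-12, x - 5, -12], [-2, -3, -5], [8, 4, x + 9]]) - (-12)·det([[-12, x - 5, 15], [-2, -3, x - 1], [8, 4, -10]]).

Evaluating gives χ_A(x) = x^4 - 2x^3 - 3x^2 + 4x + 4 = (x - 2)^2(x + 1)^2.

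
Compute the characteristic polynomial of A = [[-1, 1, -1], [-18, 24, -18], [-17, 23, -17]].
xI - A = [[x + 1, -1, 1], [18, x - 24, 18], [17, -23, x + 17]].

Expanding det(xI - A) along the first row:
det(xI - A) = + (x + 1)·det([[x - 24, 18], [-23, x + 17]]) - (-1)·det([[18, 18], [17, x + 17]]) + (1)·det([[18, x - 24], [17, -23]]).

Evaluating gives χ_A(x) = x^3 - 6x^2 = x^2(x - 6).

χ_A(x) = x^2(x - 6)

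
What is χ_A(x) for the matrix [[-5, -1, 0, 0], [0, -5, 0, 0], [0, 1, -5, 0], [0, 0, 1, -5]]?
χ_A(x) = (x + 5)^4

xI - A = [[x + 5, 1, 0, 0], [0, x + 5, 0, 0], [0, -1, x + 5, 0], [0, 0, -1, x + 5]].

Expanding det(xI - A) along the first row:
det(xI - A) = + (x + 5)·det([[x + 5, 0, 0], [-1, x + 5, 0], [0, -1, x + 5]]) - (1)·det([[0, 0, 0], [0, x + 5, 0], [0, -1, x + 5]]) + (0)·det([[0, x + 5, 0], [0, -1, 0], [0, 0, x + 5]]) - (0)·det([[0, x + 5, 0], [0, -1, x + 5], [0, 0, -1]]).

Evaluating gives χ_A(x) = x^4 + 20x^3 + 150x^2 + 500x + 625 = (x + 5)^4.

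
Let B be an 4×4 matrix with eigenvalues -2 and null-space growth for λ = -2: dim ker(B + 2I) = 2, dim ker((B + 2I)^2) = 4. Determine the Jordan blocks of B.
Jordan blocks: (-2, 2), (-2, 2)

λ = -2: successive nullity increments [2, 2] count blocks of size ≥ k; block sizes are [2, 2].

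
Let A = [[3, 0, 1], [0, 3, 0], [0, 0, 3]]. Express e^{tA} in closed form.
e^{tA} = [[e^{3*t}, 0, t*e^{3*t}], [0, e^{3*t}, 0], [0, 0, e^{3*t}]]

A has Jordan form J = [[3, 1, 0], [0, 3, 0], [0, 0, 3]] with A = PJP^{-1}, so e^{tA} = P e^{tJ} P^{-1}.

For a Jordan block J_k(λ), e^{tJ_k(λ)} = e^{λt} · (I + tN + t^2 N^2/2! + ... + t^{k-1} N^{k-1}/(k-1)!) where N is the nilpotent superdiagonal part.

Assembling the blocks and conjugating back gives the entries of e^{tA} as shown above.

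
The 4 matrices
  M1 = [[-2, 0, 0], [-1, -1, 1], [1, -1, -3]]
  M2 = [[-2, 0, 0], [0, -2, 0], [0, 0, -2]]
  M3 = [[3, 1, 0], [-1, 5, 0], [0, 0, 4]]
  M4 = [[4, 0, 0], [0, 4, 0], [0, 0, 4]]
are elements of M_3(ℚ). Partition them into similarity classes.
Characteristic polynomials: χ_{M1} = (x + 2)^3, χ_{M2} = (x + 2)^3, χ_{M3} = (x - 4)^3, χ_{M4} = (x - 4)^3.

{M1}: invariant factors x + 2, (x + 2)^2.

{M2}: invariant factors x + 2, x + 2, x + 2.

{M3}: invariant factors x - 4, (x - 4)^2.

{M4}: invariant factors x - 4, x - 4, x - 4.

Matrices are similar if and only if their invariant-factor lists agree; the partition into similarity classes is {M1}, {M2}, {M3}, {M4}.

4 classes: {M1}, {M2}, {M3}, {M4}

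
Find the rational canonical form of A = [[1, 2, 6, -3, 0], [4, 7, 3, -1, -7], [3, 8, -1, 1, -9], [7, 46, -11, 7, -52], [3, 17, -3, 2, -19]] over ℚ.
R = [[0, 0, 0, 0, -12], [1, 0, 0, 0, -10], [0, 1, 0, 0, -2], [0, 0, 1, 0, -6], [0, 0, 0, 1, -5]]

The invariant factors of A (the non-unit diagonal entries of the Smith normal form of xI - A over ℚ[x]) are (x + 2)(x + 3)(x^3 + 2), each dividing the next. The characteristic polynomial is their product, (x + 2)(x + 3)(x^3 + 2).

The rational canonical form is the block-diagonal matrix of companion matrices C(f_i):
R = [[0, 0, 0, 0, -12], [1, 0, 0, 0, -10], [0, 1, 0, 0, -2], [0, 0, 1, 0, -6], [0, 0, 0, 1, -5]].

Note the characteristic polynomial does not split into linear factors over ℚ, so A has no Jordan form over ℚ; the rational canonical form exists over any field.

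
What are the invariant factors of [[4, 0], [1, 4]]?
(x - 4)^2

The Jordan structure of A has elementary divisors (x - 4)^2. Arranging the block sizes at each eigenvalue in decreasing order and taking row products gives the invariant factors.

Invariant factors (smallest first, each dividing the next): (x - 4)^2.

Check: the last factor (x - 4)^2 is the minimal polynomial, and the product (x - 4)^2 is the characteristic polynomial.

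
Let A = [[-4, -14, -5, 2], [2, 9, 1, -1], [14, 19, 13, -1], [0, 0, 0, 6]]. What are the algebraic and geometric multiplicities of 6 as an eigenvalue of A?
algebraic multiplicity 4, geometric multiplicity 2

The characteristic polynomial is (x - 6)^4, so the factor x - 6 appears with exponent 4: the algebraic multiplicity is 4.

rank(A - 6I) = 2, so the eigenspace has dimension 4 - 2 = 2: the geometric multiplicity is 2.

Since 2 < 4, A is not diagonalizable.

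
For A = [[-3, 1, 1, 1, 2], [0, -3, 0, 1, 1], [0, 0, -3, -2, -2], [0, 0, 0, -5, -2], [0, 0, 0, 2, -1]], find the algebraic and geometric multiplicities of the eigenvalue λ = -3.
algebraic multiplicity 5, geometric multiplicity 3

The characteristic polynomial is (x + 3)^5, so the factor x + 3 appears with exponent 5: the algebraic multiplicity is 5.

rank(A + 3I) = 2, so the eigenspace has dimension 5 - 2 = 3: the geometric multiplicity is 3.

Since 3 < 5, A is not diagonalizable.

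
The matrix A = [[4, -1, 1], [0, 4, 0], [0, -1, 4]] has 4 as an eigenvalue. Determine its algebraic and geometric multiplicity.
The characteristic polynomial is (x - 4)^3, so the factor x - 4 appears with exponent 3: the algebraic multiplicity is 3.

rank(A - 4I) = 2, so the eigenspace has dimension 3 - 2 = 1: the geometric multiplicity is 1.

Since 1 < 3, A is not diagonalizable.

algebraic multiplicity 3, geometric multiplicity 1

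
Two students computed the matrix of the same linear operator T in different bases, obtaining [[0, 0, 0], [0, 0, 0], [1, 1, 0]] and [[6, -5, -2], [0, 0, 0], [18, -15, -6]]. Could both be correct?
Yes.

Two matrices over a field are similar if and only if they have the same invariant factors.

Both A and B have characteristic polynomial x^3 and minimal polynomial x^2. Computing further, both have invariant factors x, x^2. Hence A and B are similar.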